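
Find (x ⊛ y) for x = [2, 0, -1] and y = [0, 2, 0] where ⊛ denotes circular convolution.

(x ⊛ y)[n] = Σ(m=0 to 2) x[m] · y[(n-m) mod 3]

Computing each output sample:
(x ⊛ y)[0] = -2
(x ⊛ y)[1] = 4
(x ⊛ y)[2] = 0

x ⊛ y = [-2, 4, 0]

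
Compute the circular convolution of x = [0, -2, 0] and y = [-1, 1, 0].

(x ⊛ y)[n] = Σ(m=0 to 2) x[m] · y[(n-m) mod 3]

Computing each output sample:
(x ⊛ y)[0] = 0
(x ⊛ y)[1] = 2
(x ⊛ y)[2] = -2

x ⊛ y = [0, 2, -2]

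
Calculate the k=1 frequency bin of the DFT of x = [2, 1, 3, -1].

X[1] = Σ(n=0 to 3) x[n] · ω_4^(1n) where ω_4 = e^(-2πi/4)
= (2)·ω_4^0 + (1)·ω_4^1 + (3)·ω_4^2 + (-1)·ω_4^3

X[1] = -1-2i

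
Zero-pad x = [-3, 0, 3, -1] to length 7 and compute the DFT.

Original 4-point DFT: [-1, -6-1i, 1, -6+1i]
Zero-padded 7-point DFT provides frequency interpolation.

DFT_7([x, 0, ...]) = [-1, -2.7666-2.4909i, -6.3264+0.5198i, -0.9070+3.3204i, -0.9070-3.3204i, -6.3264-0.5198i, -2.7666+2.4909i]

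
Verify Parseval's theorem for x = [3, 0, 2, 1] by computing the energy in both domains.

Time domain:
Σ|x[n]|² = |3|² + |0|² + |2|² + |1|² = 14.0000

Frequency domain:
(1/4)Σ|X[k]|² = (1/4)(|6|² + |1+1i|² + |4|² + |1-1i|²) = (1/4)·56.0000 = 14.0000

Both sides agree, confirming Parseval's theorem.

Σ|x[n]|² = (1/N)Σ|X[k]|² = 14.0000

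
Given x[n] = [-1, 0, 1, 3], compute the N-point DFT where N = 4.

X[k] = Σ(n=0 to 3) x[n] · ω_4^(nk)
where ω_4 = e^(-2πi/4)

Computing each X[k]:
X[0] = 3
X[1] = -2+3i
X[2] = -3
X[3] = -2-3i

X = [3, -2+3i, -3, -2-3i]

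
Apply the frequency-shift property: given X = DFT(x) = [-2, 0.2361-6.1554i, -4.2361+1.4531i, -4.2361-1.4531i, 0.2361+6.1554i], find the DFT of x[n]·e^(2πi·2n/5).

Modulation property: DFT(ω_5^(-2n)·x[n]) = X[(k-2) mod 5], so circularly shift X by 2 positions.

X[k-2] = [-4.2361-1.4531i, 0.2361+6.1554i, -2, 0.2361-6.1554i, -4.2361+1.4531i]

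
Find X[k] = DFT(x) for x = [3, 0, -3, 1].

X[k] = Σ(n=0 to 3) x[n] · ω_4^(nk)
where ω_4 = e^(-2πi/4)

Computing each X[k]:
X[0] = 1
X[1] = 6+1i
X[2] = -1
X[3] = 6-1i

X = [1, 6+1i, -1, 6-1i]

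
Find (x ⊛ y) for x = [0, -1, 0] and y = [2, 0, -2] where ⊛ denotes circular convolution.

(x ⊛ y)[n] = Σ(m=0 to 2) x[m] · y[(n-m) mod 3]

Computing each output sample:
(x ⊛ y)[0] = 2
(x ⊛ y)[1] = -2
(x ⊛ y)[2] = 0

x ⊛ y = [2, -2, 0]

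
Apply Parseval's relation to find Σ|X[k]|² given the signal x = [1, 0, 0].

Parseval: Σ|x[n]|² = (1/N)Σ|X[k]|², so Σ|X[k]|² = N·Σ|x[n]|² = 3·1.0000

Σ|X[k]|² = N·Σ|x[n]|² = 3·1.0000 = 3.0000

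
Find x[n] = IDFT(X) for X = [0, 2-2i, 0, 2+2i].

x[n] = (1/4) Σ(k=0 to 3) X[k] · e^(2πikn/4)

Computing each x[n]:
x[0] = 1
x[1] = 1
x[2] = -1
x[3] = -1

x = [1, 1, -1, -1]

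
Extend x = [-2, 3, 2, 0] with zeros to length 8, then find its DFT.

Original 4-point DFT: [3, -4-3i, -3, -4+3i]
Zero-padded 8-point DFT provides frequency interpolation.

DFT_8([x, 0, ...]) = [3, 0.1213-4.1213i, -4-3i, -4.1213-0.1213i, -3, -4.1213+0.1213i, -4+3i, 0.1213+4.1213i]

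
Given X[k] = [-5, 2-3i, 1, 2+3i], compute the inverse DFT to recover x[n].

x[n] = (1/4) Σ(k=0 to 3) X[k] · e^(2πikn/4)

Computing each x[n]:
x[0] = 0
x[1] = 0
x[2] = -2
x[3] = -3

x = [0, 0, -2, -3]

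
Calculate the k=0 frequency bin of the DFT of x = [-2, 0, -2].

X[0] = Σ(n=0 to 2) x[n] · ω_3^0 = Σ x[n]
= (-2) + (0) + (-2)

X[0] = -4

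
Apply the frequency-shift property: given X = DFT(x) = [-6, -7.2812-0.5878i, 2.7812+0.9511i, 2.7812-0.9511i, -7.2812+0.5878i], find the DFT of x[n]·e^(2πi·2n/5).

Modulation property: DFT(ω_5^(-2n)·x[n]) = X[(k-2) mod 5], so circularly shift X by 2 positions.

X[k-2] = [2.7812-0.9511i, -7.2812+0.5878i, -6, -7.2812-0.5878i, 2.7812+0.9511i]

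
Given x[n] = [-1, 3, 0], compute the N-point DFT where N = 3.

X[k] = Σ(n=0 to 2) x[n] · ω_3^(nk)
where ω_3 = e^(-2πi/3)

Computing each X[k]:
X[0] = 2
X[1] = -2.5000-2.5981i
X[2] = -2.5000+2.5981i

X = [2, -2.5000-2.5981i, -2.5000+2.5981i]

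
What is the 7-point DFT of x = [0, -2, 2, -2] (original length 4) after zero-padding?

Original 4-point DFT: [-2, -2, 6, -2]
Zero-padded 7-point DFT provides frequency interpolation.

DFT_7([x, 0, ...]) = [-2, 0.1099+0.4816i, -2.6039+1.2540i, 3.4940+4.3813i, 3.4940-4.3813i, -2.6039-1.2540i, 0.1099-0.4816i]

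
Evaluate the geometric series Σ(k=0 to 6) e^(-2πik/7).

Sum of all nth roots of unity equals 0 for n > 1 (geometric series with r ≠ 1).

0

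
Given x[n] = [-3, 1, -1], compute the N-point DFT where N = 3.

X[k] = Σ(n=0 to 2) x[n] · ω_3^(nk)
where ω_3 = e^(-2πi/3)

Computing each X[k]:
X[0] = -3
X[1] = -3.0000-1.7321i
X[2] = -3.0000+1.7321i

X = [-3, -3.0000-1.7321i, -3.0000+1.7321i]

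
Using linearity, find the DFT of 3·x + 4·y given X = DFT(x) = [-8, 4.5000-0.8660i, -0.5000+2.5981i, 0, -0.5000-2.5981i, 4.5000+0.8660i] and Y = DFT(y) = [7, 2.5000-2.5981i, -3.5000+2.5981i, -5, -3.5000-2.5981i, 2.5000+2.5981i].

By linearity: DFT(3x + 4y) = 3·DFT(x) + 4·DFT(y)
= 3·[-8, 4.5000-0.8660i, -0.5000+2.5981i, 0, -0.5000-2.5981i, 4.5000+0.8660i] + 4·[7, 2.5000-2.5981i, -3.5000+2.5981i, -5, -3.5000-2.5981i, 2.5000+2.5981i]

Computing element-wise:
Z[0] = 3·(-8) + 4·(7) = 4
Z[1] = 3·(4.5000-0.8660i) + 4·(2.5000-2.5981i) = 23.5000-12.9904i
Z[2] = 3·(-0.5000+2.5981i) + 4·(-3.5000+2.5981i) = -15.5000+18.1867i
Z[3] = 3·(0) + 4·(-5) = -20
Z[4] = 3·(-0.5000-2.5981i) + 4·(-3.5000-2.5981i) = -15.5000-18.1867i
Z[5] = 3·(4.5000+0.8660i) + 4·(2.5000+2.5981i) = 23.5000+12.9904i

DFT(3x + 4y) = 3·X + 4·Y = [4, 23.5000-12.9904i, -15.5000+18.1867i, -20, -15.5000-18.1867i, 23.5000+12.9904i]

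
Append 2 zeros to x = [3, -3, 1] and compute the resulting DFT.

Original 3-point DFT: [1, 4.0000+3.4641i, 4.0000-3.4641i]
Zero-padded 5-point DFT provides frequency interpolation.

DFT_5([x, 0, ...]) = [1, 1.2639+2.2654i, 5.7361+2.7144i, 5.7361-2.7144i, 1.2639-2.2654i]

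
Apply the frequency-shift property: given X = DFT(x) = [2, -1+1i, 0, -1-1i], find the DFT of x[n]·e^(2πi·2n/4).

Modulation property: DFT(ω_4^(-2n)·x[n]) = X[(k-2) mod 4], so circularly shift X by 2 positions.

X[k-2] = [0, -1-1i, 2, -1+1i]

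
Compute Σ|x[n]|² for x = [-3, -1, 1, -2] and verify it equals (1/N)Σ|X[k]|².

Time domain:
Σ|x[n]|² = |-3|² + |-1|² + |1|² + |-2|² = 15.0000

Frequency domain:
(1/4)Σ|X[k]|² = (1/4)(|-5|² + |-4-1i|² + |1|² + |-4+1i|²) = (1/4)·60.0000 = 15.0000

Both sides agree, confirming Parseval's theorem.

Σ|x[n]|² = (1/N)Σ|X[k]|² = 15.0000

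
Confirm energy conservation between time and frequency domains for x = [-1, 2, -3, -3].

Time domain:
Σ|x[n]|² = |-1|² + |2|² + |-3|² + |-3|² = 23.0000

Frequency domain:
(1/4)Σ|X[k]|² = (1/4)(|-5|² + |2-5i|² + |-3|² + |2+5i|²) = (1/4)·92.0000 = 23.0000

Both sides agree, confirming Parseval's theorem.

Σ|x[n]|² = (1/N)Σ|X[k]|² = 23.0000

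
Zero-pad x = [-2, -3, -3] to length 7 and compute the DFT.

Original 3-point DFT: [-8, 1, 1]
Zero-padded 7-point DFT provides frequency interpolation.

DFT_7([x, 0, ...]) = [-8, -3.2029+5.2703i, 1.3705+1.6231i, -1.1676-1.0438i, -1.1676+1.0438i, 1.3705-1.6231i, -3.2029-5.2703i]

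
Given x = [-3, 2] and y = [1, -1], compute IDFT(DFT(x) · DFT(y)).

(x ⊛ y)[n] = Σ(m=0 to 1) x[m] · y[(n-m) mod 2]

Computing each output sample:
(x ⊛ y)[0] = -5
(x ⊛ y)[1] = 5

x ⊛ y = [-5, 5]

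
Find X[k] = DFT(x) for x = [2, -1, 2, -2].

X[k] = Σ(n=0 to 3) x[n] · ω_4^(nk)
where ω_4 = e^(-2πi/4)

Computing each X[k]:
X[0] = 1
X[1] = -1i
X[2] = 7
X[3] = 1i

X = [1, -1i, 7, 1i]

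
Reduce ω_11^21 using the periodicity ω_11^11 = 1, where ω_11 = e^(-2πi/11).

Since ω_11^11 = 1, powers reduce modulo 11.
21 mod 11 = 10
So ω_11^21 = ω_11^10 = e^(-2πi·10/11)

ω_11^21 = ω_11^10 = 0.8413+0.5406i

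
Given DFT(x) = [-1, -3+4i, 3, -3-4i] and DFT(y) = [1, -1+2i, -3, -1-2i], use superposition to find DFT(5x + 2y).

By linearity: DFT(5x + 2y) = 5·DFT(x) + 2·DFT(y)
= 5·[-1, -3+4i, 3, -3-4i] + 2·[1, -1+2i, -3, -1-2i]

Computing element-wise:
Z[0] = 5·(-1) + 2·(1) = -3
Z[1] = 5·(-3+4i) + 2·(-1+2i) = -17+24i
Z[2] = 5·(3) + 2·(-3) = 9
Z[3] = 5·(-3-4i) + 2·(-1-2i) = -17-24i

DFT(5x + 2y) = 5·X + 2·Y = [-3, -17+24i, 9, -17-24i]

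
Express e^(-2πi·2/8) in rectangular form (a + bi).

ω_8^2 = e^(-2πi·2/8)
= cos(-2π·2/8) + i·sin(-2π·2/8)
= cos(-4π/8) + i·sin(-4π/8)

ω_8^2 = cos(-4π/8) + i·sin(-4π/8) = -1i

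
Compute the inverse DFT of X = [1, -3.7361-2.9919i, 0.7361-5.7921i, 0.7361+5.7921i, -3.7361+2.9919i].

x[n] = (1/5) Σ(k=0 to 4) X[k] · e^(2πikn/5)

Computing each x[n]:
x[0] = -1
x[1] = 2
x[2] = 0
x[3] = 3
x[4] = -3

x = [-1, 2, 0, 3, -3]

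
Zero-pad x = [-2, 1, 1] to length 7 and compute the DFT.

Original 3-point DFT: [0, -3, -3]
Zero-padded 7-point DFT provides frequency interpolation.

DFT_7([x, 0, ...]) = [0, -1.5990-1.7568i, -3.1235-0.5410i, -2.2775+0.3479i, -2.2775-0.3479i, -3.1235+0.5410i, -1.5990+1.7568i]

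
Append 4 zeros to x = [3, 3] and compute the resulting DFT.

Original 2-point DFT: [6, 0]
Zero-padded 6-point DFT provides frequency interpolation.

DFT_6([x, 0, ...]) = [6, 4.5000-2.5981i, 1.5000-2.5981i, 0, 1.5000+2.5981i, 4.5000+2.5981i]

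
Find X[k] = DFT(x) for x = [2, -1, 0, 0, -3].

X[k] = Σ(n=0 to 4) x[n] · ω_5^(nk)
where ω_5 = e^(-2πi/5)

Computing each X[k]:
X[0] = -2
X[1] = 0.7639-1.9021i
X[2] = 5.2361-1.1756i
X[3] = 5.2361+1.1756i
X[4] = 0.7639+1.9021i

X = [-2, 0.7639-1.9021i, 5.2361-1.1756i, 5.2361+1.1756i, 0.7639+1.9021i]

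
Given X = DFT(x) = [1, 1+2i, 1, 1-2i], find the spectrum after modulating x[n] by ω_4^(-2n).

Modulation property: DFT(ω_4^(-2n)·x[n]) = X[(k-2) mod 4], so circularly shift X by 2 positions.

X[k-2] = [1, 1-2i, 1, 1+2i]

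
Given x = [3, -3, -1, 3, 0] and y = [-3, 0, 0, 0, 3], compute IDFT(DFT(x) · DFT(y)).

(x ⊛ y)[n] = Σ(m=0 to 4) x[m] · y[(n-m) mod 5]

Computing each output sample:
(x ⊛ y)[0] = -18
(x ⊛ y)[1] = 6
(x ⊛ y)[2] = 12
(x ⊛ y)[3] = -9
(x ⊛ y)[4] = 9

x ⊛ y = [-18, 6, 12, -9, 9]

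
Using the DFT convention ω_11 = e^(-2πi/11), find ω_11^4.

ω_11^4 = e^(-2πi·4/11)
= cos(-2π·4/11) + i·sin(-2π·4/11)
= cos(-8π/11) + i·sin(-8π/11)

ω_11^4 = cos(-8π/11) + i·sin(-8π/11) = -0.6549-0.7557i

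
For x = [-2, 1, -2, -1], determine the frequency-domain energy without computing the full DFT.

Parseval: Σ|x[n]|² = (1/N)Σ|X[k]|², so Σ|X[k]|² = N·Σ|x[n]|² = 4·10.0000

Σ|X[k]|² = N·Σ|x[n]|² = 4·10.0000 = 40.0000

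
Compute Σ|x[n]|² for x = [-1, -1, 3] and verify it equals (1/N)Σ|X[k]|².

Time domain:
Σ|x[n]|² = |-1|² + |-1|² + |3|² = 11.0000

Frequency domain:
(1/3)Σ|X[k]|² = (1/3)(|1|² + |-2.0000+3.4641i|² + |-2.0000-3.4641i|²) = (1/3)·33.0000 = 11.0000

Both sides agree, confirming Parseval's theorem.

Σ|x[n]|² = (1/N)Σ|X[k]|² = 11.0000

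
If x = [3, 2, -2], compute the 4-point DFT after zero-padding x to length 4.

Original 3-point DFT: [3, 3.0000-3.4641i, 3.0000+3.4641i]
Zero-padded 4-point DFT provides frequency interpolation.

DFT_4([x, 0, ...]) = [3, 5-2i, -1, 5+2i]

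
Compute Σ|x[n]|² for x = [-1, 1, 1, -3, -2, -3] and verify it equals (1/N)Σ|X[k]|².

Time domain:
Σ|x[n]|² = |-1|² + |1|² + |1|² + |-3|² + |-2|² + |-3|² = 25.0000

Frequency domain:
(1/6)Σ|X[k]|² = (1/6)(|-7|² + |1.5000-6.0622i|² + |-2.5000-0.8660i|² + |3|² + |-2.5000+0.8660i|² + |1.5000+6.0622i|²) = (1/6)·150.0000 = 25.0000

Both sides agree, confirming Parseval's theorem.

Σ|x[n]|² = (1/N)Σ|X[k]|² = 25.0000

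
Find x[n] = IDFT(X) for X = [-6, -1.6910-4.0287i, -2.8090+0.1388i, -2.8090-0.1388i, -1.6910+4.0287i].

x[n] = (1/5) Σ(k=0 to 4) X[k] · e^(2πikn/5)

Computing each x[n]:
x[0] = -3
x[1] = 1
x[2] = 0
x[3] = -2
x[4] = -2

x = [-3, 1, 0, -2, -2]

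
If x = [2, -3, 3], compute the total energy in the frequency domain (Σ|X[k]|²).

Parseval: Σ|x[n]|² = (1/N)Σ|X[k]|², so Σ|X[k]|² = N·Σ|x[n]|² = 3·22.0000

Σ|X[k]|² = N·Σ|x[n]|² = 3·22.0000 = 66.0000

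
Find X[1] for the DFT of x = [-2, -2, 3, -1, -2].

X[1] = Σ(n=0 to 4) x[n] · ω_5^(1n) where ω_5 = e^(-2πi/5)
= (-2)·ω_5^0 + (-2)·ω_5^1 + (3)·ω_5^2 + (-1)·ω_5^3 + (-2)·ω_5^4

X[1] = -4.8541-2.3511i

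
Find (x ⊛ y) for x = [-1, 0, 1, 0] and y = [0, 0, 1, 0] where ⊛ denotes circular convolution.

(x ⊛ y)[n] = Σ(m=0 to 3) x[m] · y[(n-m) mod 4]

Computing each output sample:
(x ⊛ y)[0] = 1
(x ⊛ y)[1] = 0
(x ⊛ y)[2] = -1
(x ⊛ y)[3] = 0

x ⊛ y = [1, 0, -1, 0]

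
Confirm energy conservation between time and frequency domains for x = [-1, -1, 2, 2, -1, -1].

Time domain:
Σ|x[n]|² = |-1|² + |-1|² + |2|² + |2|² + |-1|² + |-1|² = 12.0000

Frequency domain:
(1/6)Σ|X[k]|² = (1/6)(|0|² + |-4.5000-2.5981i|² + |1.5000+2.5981i|² + |0|² + |1.5000-2.5981i|² + |-4.5000+2.5981i|²) = (1/6)·72.0000 = 12.0000

Both sides agree, confirming Parseval's theorem.

Σ|x[n]|² = (1/N)Σ|X[k]|² = 12.0000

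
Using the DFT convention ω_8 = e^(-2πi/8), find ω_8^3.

ω_8^3 = e^(-2πi·3/8)
= cos(-2π·3/8) + i·sin(-2π·3/8)
= cos(-6π/8) + i·sin(-6π/8)

ω_8^3 = cos(-6π/8) + i·sin(-6π/8) = -0.7071-0.7071i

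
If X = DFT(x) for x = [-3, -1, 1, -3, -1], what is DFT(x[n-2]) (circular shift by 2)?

Time shift by 2: X_shifted[k] = ω_5^(2k) · X[k]
Shifted x = [-3, -1, -3, -1, 1]

DFT(x[n-2]) = [-7, 0.2361+3.0777i, -4.2361-0.7265i, -4.2361+0.7265i, 0.2361-3.0777i]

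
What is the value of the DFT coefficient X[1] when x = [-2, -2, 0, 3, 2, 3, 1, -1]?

X[1] = Σ(n=0 to 7) x[n] · ω_8^(1n) where ω_8 = e^(-2πi/8)
= (-2)·ω_8^0 + (-2)·ω_8^1 + (0)·ω_8^2 + (3)·ω_8^3 + (2)·ω_8^4 + (3)·ω_8^5 + (1)·ω_8^6 + (-1)·ω_8^7

X[1] = -10.3640+1.7071i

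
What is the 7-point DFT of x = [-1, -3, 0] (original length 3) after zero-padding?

Original 3-point DFT: [-4, 0.5000+2.5981i, 0.5000-2.5981i]
Zero-padded 7-point DFT provides frequency interpolation.

DFT_7([x, 0, ...]) = [-4, -2.8705+2.3455i, -0.3324+2.9248i, 1.7029+1.3017i, 1.7029-1.3017i, -0.3324-2.9248i, -2.8705-2.3455i]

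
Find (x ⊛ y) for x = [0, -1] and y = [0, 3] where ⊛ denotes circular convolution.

(x ⊛ y)[n] = Σ(m=0 to 1) x[m] · y[(n-m) mod 2]

Computing each output sample:
(x ⊛ y)[0] = -3
(x ⊛ y)[1] = 0

x ⊛ y = [-3, 0]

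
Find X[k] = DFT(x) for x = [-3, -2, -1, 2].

X[k] = Σ(n=0 to 3) x[n] · ω_4^(nk)
where ω_4 = e^(-2πi/4)

Computing each X[k]:
X[0] = -4
X[1] = -2+4i
X[2] = -4
X[3] = -2-4i

X = [-4, -2+4i, -4, -2-4i]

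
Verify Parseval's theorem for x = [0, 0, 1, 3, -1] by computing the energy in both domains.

Time domain:
Σ|x[n]|² = |0|² + |0|² + |1|² + |3|² + |-1|² = 11.0000

Frequency domain:
(1/5)Σ|X[k]|² = (1/5)(|3|² + |-3.5451+0.2245i|² + |2.0451-2.4899i|² + |2.0451+2.4899i|² + |-3.5451-0.2245i|²) = (1/5)·55.0000 = 11.0000

Both sides agree, confirming Parseval's theorem.

Σ|x[n]|² = (1/N)Σ|X[k]|² = 11.0000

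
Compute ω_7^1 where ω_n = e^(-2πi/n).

ω_7^1 = e^(-2πi·1/7)
= cos(-2π·1/7) + i·sin(-2π·1/7)
= cos(-2π/7) + i·sin(-2π/7)

ω_7^1 = cos(-2π/7) + i·sin(-2π/7) = 0.6235-0.7818i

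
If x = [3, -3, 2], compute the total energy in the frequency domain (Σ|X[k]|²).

Parseval: Σ|x[n]|² = (1/N)Σ|X[k]|², so Σ|X[k]|² = N·Σ|x[n]|² = 3·22.0000

Σ|X[k]|² = N·Σ|x[n]|² = 3·22.0000 = 66.0000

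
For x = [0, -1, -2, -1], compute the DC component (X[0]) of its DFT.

X[0] = Σ(n=0 to 3) x[n] · ω_4^0 = Σ x[n]
= (0) + (-1) + (-2) + (-1)

X[0] = -4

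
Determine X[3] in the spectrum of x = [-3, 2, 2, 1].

X[3] = Σ(n=0 to 3) x[n] · ω_4^(3n) where ω_4 = e^(-2πi/4)
= (-3)·ω_4^0 + (2)·ω_4^3 + (2)·ω_4^6 + (1)·ω_4^9

X[3] = -5+1i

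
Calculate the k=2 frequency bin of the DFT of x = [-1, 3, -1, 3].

X[2] = Σ(n=0 to 3) x[n] · ω_4^(2n) where ω_4 = e^(-2πi/4)
= (-1)·ω_4^0 + (3)·ω_4^2 + (-1)·ω_4^4 + (3)·ω_4^6

X[2] = -8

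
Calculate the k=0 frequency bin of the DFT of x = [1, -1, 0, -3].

X[0] = Σ(n=0 to 3) x[n] · ω_4^0 = Σ x[n]
= (1) + (-1) + (0) + (-3)

X[0] = -3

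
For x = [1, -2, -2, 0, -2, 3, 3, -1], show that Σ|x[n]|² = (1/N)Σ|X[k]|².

Time domain:
Σ|x[n]|² = |1|² + |-2|² + |-2|² + |0|² + |-2|² + |3|² + |3|² + |-1|² = 32.0000

Frequency domain:
(1/8)Σ|X[k]|² = (1/8)(|0|² + |-1.2426+7.8284i|² + |-2-2i|² + |7.2426-2.1716i|² + |0|² + |7.2426+2.1716i|² + |-2+2i|² + |-1.2426-7.8284i|²) = (1/8)·256.0000 = 32.0000

Both sides agree, confirming Parseval's theorem.

Σ|x[n]|² = (1/N)Σ|X[k]|² = 32.0000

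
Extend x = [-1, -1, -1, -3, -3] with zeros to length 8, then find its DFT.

Original 5-point DFT: [-9, 1.0000-3.0777i, 1.0000+0.7265i, 1.0000-0.7265i, 1.0000+3.0777i]
Zero-padded 8-point DFT provides frequency interpolation.

DFT_8([x, 0, ...]) = [-9, 3.4142+3.8284i, -3-2i, 0.5858+1.8284i, -1, 0.5858-1.8284i, -3+2i, 3.4142-3.8284i]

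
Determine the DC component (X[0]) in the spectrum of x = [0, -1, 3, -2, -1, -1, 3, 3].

X[0] = Σ(n=0 to 7) x[n] · ω_8^0 = Σ x[n]
= (0) + (-1) + (3) + (-2) + (-1) + (-1) + (3) + (3)

X[0] = 4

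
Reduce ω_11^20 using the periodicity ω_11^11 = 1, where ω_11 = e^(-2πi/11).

Since ω_11^11 = 1, powers reduce modulo 11.
20 mod 11 = 9
So ω_11^20 = ω_11^9 = e^(-2πi·9/11)

ω_11^20 = ω_11^9 = 0.4154+0.9096i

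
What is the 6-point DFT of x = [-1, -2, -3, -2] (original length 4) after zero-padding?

Original 4-point DFT: [-8, 2, 0, 2]
Zero-padded 6-point DFT provides frequency interpolation.

DFT_6([x, 0, ...]) = [-8, 1.5000+4.3301i, -0.5000-0.8660i, 0, -0.5000+0.8660i, 1.5000-4.3301i]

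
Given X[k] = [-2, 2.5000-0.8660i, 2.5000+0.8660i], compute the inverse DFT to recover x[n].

x[n] = (1/3) Σ(k=0 to 2) X[k] · e^(2πikn/3)

Computing each x[n]:
x[0] = 1
x[1] = -1
x[2] = -2

x = [1, -1, -2]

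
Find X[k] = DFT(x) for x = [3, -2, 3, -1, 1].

X[k] = Σ(n=0 to 4) x[n] · ω_5^(nk)
where ω_5 = e^(-2πi/5)

Computing each X[k]:
X[0] = 4
X[1] = 1.0729+0.5020i
X[2] = 4.4271+5.5676i
X[3] = 4.4271-5.5676i
X[4] = 1.0729-0.5020i

X = [4, 1.0729+0.5020i, 4.4271+5.5676i, 4.4271-5.5676i, 1.0729-0.5020i]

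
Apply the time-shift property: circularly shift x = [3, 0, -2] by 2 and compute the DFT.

Time shift by 2: X_shifted[k] = ω_3^(2k) · X[k]
Shifted x = [0, -2, 3]

DFT(x[n-2]) = [1, -0.5000+4.3301i, -0.5000-4.3301i]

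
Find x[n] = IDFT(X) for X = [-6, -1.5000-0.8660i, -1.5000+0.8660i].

x[n] = (1/3) Σ(k=0 to 2) X[k] · e^(2πikn/3)

Computing each x[n]:
x[0] = -3
x[1] = -1
x[2] = -2

x = [-3, -1, -2]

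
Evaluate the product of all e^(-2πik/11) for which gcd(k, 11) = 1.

The primitive 11th roots of unity are ω_11^k for k coprime to 11: k ∈ {1, 2, 3, 4, 5, 6, 7, 8, 9, 10}
Their product equals the constant term of the cyclotomic polynomial Φ_11(x) up to sign.
For n ≥ 3, the product of all primitive nth roots of unity is 1. (For n=1 it is 1; for n=2 it is -1.)

1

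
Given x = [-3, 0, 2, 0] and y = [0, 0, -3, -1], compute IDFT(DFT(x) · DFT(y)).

(x ⊛ y)[n] = Σ(m=0 to 3) x[m] · y[(n-m) mod 4]

Computing each output sample:
(x ⊛ y)[0] = -6
(x ⊛ y)[1] = -2
(x ⊛ y)[2] = 9
(x ⊛ y)[3] = 3

x ⊛ y = [-6, -2, 9, 3]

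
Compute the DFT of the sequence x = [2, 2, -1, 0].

X[k] = Σ(n=0 to 3) x[n] · ω_4^(nk)
where ω_4 = e^(-2πi/4)

Computing each X[k]:
X[0] = 3
X[1] = 3-2i
X[2] = -1
X[3] = 3+2i

X = [3, 3-2i, -1, 3+2i]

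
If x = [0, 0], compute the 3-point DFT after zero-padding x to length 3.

Original 2-point DFT: [0, 0]
Zero-padded 3-point DFT provides frequency interpolation.

DFT_3([x, 0, ...]) = [0, 0, 0]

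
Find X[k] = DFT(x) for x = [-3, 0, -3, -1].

X[k] = Σ(n=0 to 3) x[n] · ω_4^(nk)
where ω_4 = e^(-2πi/4)

Computing each X[k]:
X[0] = -7
X[1] = -1i
X[2] = -5
X[3] = 1i

X = [-7, -1i, -5, 1i]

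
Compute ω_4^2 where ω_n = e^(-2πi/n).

ω_4^2 = e^(-2πi·2/4)
= cos(-2π·2/4) + i·sin(-2π·2/4)
= cos(-4π/4) + i·sin(-4π/4)

ω_4^2 = cos(-4π/4) + i·sin(-4π/4) = -1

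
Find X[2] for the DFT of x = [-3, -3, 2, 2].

X[2] = Σ(n=0 to 3) x[n] · ω_4^(2n) where ω_4 = e^(-2πi/4)
= (-3)·ω_4^0 + (-3)·ω_4^2 + (2)·ω_4^4 + (2)·ω_4^6

X[2] = 0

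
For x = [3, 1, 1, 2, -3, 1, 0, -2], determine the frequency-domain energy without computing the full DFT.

Parseval: Σ|x[n]|² = (1/N)Σ|X[k]|², so Σ|X[k]|² = N·Σ|x[n]|² = 8·29.0000

Σ|X[k]|² = N·Σ|x[n]|² = 8·29.0000 = 232.0000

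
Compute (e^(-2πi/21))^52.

Since ω_21^21 = 1, powers reduce modulo 21.
52 mod 21 = 10
So ω_21^52 = ω_21^10 = e^(-2πi·10/21)

ω_21^52 = ω_21^10 = -0.9888-0.1490i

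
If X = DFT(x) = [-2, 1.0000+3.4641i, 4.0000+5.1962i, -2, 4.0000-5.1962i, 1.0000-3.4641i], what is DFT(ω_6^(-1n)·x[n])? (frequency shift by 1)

Modulation property: DFT(ω_6^(-1n)·x[n]) = X[(k-1) mod 6], so circularly shift X by 1 positions.

X[k-1] = [1.0000-3.4641i, -2, 1.0000+3.4641i, 4.0000+5.1962i, -2, 4.0000-5.1962i]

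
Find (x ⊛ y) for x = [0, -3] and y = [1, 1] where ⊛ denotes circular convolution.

(x ⊛ y)[n] = Σ(m=0 to 1) x[m] · y[(n-m) mod 2]

Computing each output sample:
(x ⊛ y)[0] = -3
(x ⊛ y)[1] = -3

x ⊛ y = [-3, -3]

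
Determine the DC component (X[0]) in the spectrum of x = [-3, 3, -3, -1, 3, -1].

X[0] = Σ(n=0 to 5) x[n] · ω_6^0 = Σ x[n]
= (-3) + (3) + (-3) + (-1) + (3) + (-1)

X[0] = -2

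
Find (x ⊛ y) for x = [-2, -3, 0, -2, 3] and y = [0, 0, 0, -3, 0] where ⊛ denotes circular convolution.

(x ⊛ y)[n] = Σ(m=0 to 4) x[m] · y[(n-m) mod 5]

Computing each output sample:
(x ⊛ y)[0] = 0
(x ⊛ y)[1] = 6
(x ⊛ y)[2] = -9
(x ⊛ y)[3] = 6
(x ⊛ y)[4] = 9

x ⊛ y = [0, 6, -9, 6, 9]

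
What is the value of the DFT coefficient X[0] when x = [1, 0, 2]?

X[0] = Σ(n=0 to 2) x[n] · ω_3^0 = Σ x[n]
= (1) + (0) + (2)

X[0] = 3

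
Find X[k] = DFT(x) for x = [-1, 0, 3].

X[k] = Σ(n=0 to 2) x[n] · ω_3^(nk)
where ω_3 = e^(-2πi/3)

Computing each X[k]:
X[0] = 2
X[1] = -2.5000+2.5981i
X[2] = -2.5000-2.5981i

X = [2, -2.5000+2.5981i, -2.5000-2.5981i]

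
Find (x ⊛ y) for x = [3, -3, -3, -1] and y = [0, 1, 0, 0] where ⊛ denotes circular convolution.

(x ⊛ y)[n] = Σ(m=0 to 3) x[m] · y[(n-m) mod 4]

Computing each output sample:
(x ⊛ y)[0] = -1
(x ⊛ y)[1] = 3
(x ⊛ y)[2] = -3
(x ⊛ y)[3] = -3

x ⊛ y = [-1, 3, -3, -3]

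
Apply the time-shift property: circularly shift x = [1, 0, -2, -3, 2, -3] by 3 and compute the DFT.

Time shift by 3: X_shifted[k] = ω_6^(3k) · X[k]
Shifted x = [-3, 2, -3, 1, 0, -2]

DFT(x[n-3]) = [-5, -2.5000-0.8660i, -0.5000-6.0622i, -7, -0.5000+6.0622i, -2.5000+0.8660i]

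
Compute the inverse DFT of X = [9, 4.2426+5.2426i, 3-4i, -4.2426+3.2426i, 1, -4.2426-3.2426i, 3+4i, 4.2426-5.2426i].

x[n] = (1/8) Σ(k=0 to 7) X[k] · e^(2πikn/8)

Computing each x[n]:
x[0] = 2
x[1] = 2
x[2] = 0
x[3] = -3
x[4] = 2
x[5] = 2
x[6] = 1
x[7] = 3

x = [2, 2, 0, -3, 2, 2, 1, 3]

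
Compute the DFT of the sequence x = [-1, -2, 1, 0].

X[k] = Σ(n=0 to 3) x[n] · ω_4^(nk)
where ω_4 = e^(-2πi/4)

Computing each X[k]:
X[0] = -2
X[1] = -2+2i
X[2] = 2
X[3] = -2-2i

X = [-2, -2+2i, 2, -2-2i]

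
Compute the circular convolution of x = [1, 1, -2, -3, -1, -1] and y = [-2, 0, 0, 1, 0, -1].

(x ⊛ y)[n] = Σ(m=0 to 5) x[m] · y[(n-m) mod 6]

Computing each output sample:
(x ⊛ y)[0] = -6
(x ⊛ y)[1] = -1
(x ⊛ y)[2] = 6
(x ⊛ y)[3] = 8
(x ⊛ y)[4] = 4
(x ⊛ y)[5] = -1

x ⊛ y = [-6, -1, 6, 8, 4, -1]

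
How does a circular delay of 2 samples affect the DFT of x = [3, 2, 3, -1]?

Time shift by 2: X_shifted[k] = ω_4^(2k) · X[k]
Shifted x = [3, -1, 3, 2]

DFT(x[n-2]) = [7, 3i, 5, -3i]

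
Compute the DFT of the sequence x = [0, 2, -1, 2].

X[k] = Σ(n=0 to 3) x[n] · ω_4^(nk)
where ω_4 = e^(-2πi/4)

Computing each X[k]:
X[0] = 3
X[1] = 1
X[2] = -5
X[3] = 1

X = [3, 1, -5, 1]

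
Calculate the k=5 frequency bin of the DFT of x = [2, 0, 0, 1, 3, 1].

X[5] = Σ(n=0 to 5) x[n] · ω_6^(5n) where ω_6 = e^(-2πi/6)
= (2)·ω_6^0 + (0)·ω_6^5 + (0)·ω_6^10 + (1)·ω_6^15 + (3)·ω_6^20 + (1)·ω_6^25

X[5] = -3.4641i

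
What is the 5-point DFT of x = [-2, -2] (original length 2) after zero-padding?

Original 2-point DFT: [-4, 0]
Zero-padded 5-point DFT provides frequency interpolation.

DFT_5([x, 0, ...]) = [-4, -2.6180+1.9021i, -0.3820+1.1756i, -0.3820-1.1756i, -2.6180-1.9021i]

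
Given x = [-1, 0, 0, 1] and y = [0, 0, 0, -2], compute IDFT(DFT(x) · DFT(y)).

(x ⊛ y)[n] = Σ(m=0 to 3) x[m] · y[(n-m) mod 4]

Computing each output sample:
(x ⊛ y)[0] = 0
(x ⊛ y)[1] = 0
(x ⊛ y)[2] = -2
(x ⊛ y)[3] = 2

x ⊛ y = [0, 0, -2, 2]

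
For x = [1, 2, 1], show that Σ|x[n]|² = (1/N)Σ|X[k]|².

Time domain:
Σ|x[n]|² = |1|² + |2|² + |1|² = 6.0000

Frequency domain:
(1/3)Σ|X[k]|² = (1/3)(|4|² + |-0.5000-0.8660i|² + |-0.5000+0.8660i|²) = (1/3)·18.0000 = 6.0000

Both sides agree, confirming Parseval's theorem.

Σ|x[n]|² = (1/N)Σ|X[k]|² = 6.0000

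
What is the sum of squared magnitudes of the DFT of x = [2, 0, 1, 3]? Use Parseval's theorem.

Parseval: Σ|x[n]|² = (1/N)Σ|X[k]|², so Σ|X[k]|² = N·Σ|x[n]|² = 4·14.0000

Σ|X[k]|² = N·Σ|x[n]|² = 4·14.0000 = 56.0000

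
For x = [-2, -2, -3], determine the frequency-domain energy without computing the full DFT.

Parseval: Σ|x[n]|² = (1/N)Σ|X[k]|², so Σ|X[k]|² = N·Σ|x[n]|² = 3·17.0000

Σ|X[k]|² = N·Σ|x[n]|² = 3·17.0000 = 51.0000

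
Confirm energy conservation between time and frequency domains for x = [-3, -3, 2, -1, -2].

Time domain:
Σ|x[n]|² = |-3|² + |-3|² + |2|² + |-1|² + |-2|² = 27.0000

Frequency domain:
(1/5)Σ|X[k]|² = (1/5)(|-7|² + |-5.3541-0.8123i|² + |1.3541+3.4410i|² + |1.3541-3.4410i|² + |-5.3541+0.8123i|²) = (1/5)·135.0000 = 27.0000

Both sides agree, confirming Parseval's theorem.

Σ|x[n]|² = (1/N)Σ|X[k]|² = 27.0000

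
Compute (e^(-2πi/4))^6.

Since ω_4^4 = 1, powers reduce modulo 4.
6 mod 4 = 2
So ω_4^6 = ω_4^2 = e^(-2πi·2/4)

ω_4^6 = ω_4^2 = -1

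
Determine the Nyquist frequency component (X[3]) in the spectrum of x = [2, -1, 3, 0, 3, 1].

X[3] = Σ(n=0 to 5) x[n] · ω_6^(3n) where ω_6 = e^(-2πi/6)
= (2)·ω_6^0 + (-1)·ω_6^3 + (3)·ω_6^6 + (0)·ω_6^9 + (3)·ω_6^12 + (1)·ω_6^15

X[3] = 8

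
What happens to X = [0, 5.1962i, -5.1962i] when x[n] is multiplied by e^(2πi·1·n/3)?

Modulation property: DFT(ω_3^(-1n)·x[n]) = X[(k-1) mod 3], so circularly shift X by 1 positions.

X[k-1] = [-5.1962i, 0, 5.1962i]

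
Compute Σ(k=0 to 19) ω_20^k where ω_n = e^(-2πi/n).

Sum of all nth roots of unity equals 0 for n > 1 (geometric series with r ≠ 1).

0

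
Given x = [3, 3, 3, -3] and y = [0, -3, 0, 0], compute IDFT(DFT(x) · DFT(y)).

(x ⊛ y)[n] = Σ(m=0 to 3) x[m] · y[(n-m) mod 4]

Computing each output sample:
(x ⊛ y)[0] = 9
(x ⊛ y)[1] = -9
(x ⊛ y)[2] = -9
(x ⊛ y)[3] = -9

x ⊛ y = [9, -9, -9, -9]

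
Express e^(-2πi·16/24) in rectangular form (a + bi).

ω_24^16 = e^(-2πi·16/24)
= cos(-2π·16/24) + i·sin(-2π·16/24)
= cos(-32π/24) + i·sin(-32π/24)

ω_24^16 = cos(-32π/24) + i·sin(-32π/24) = -0.5000+0.8660i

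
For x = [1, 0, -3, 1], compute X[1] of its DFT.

X[1] = Σ(n=0 to 3) x[n] · ω_4^(1n) where ω_4 = e^(-2πi/4)
= (1)·ω_4^0 + (0)·ω_4^1 + (-3)·ω_4^2 + (1)·ω_4^3

X[1] = 4+1i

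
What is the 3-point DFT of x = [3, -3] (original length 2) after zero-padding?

Original 2-point DFT: [0, 6]
Zero-padded 3-point DFT provides frequency interpolation.

DFT_3([x, 0, ...]) = [0, 4.5000+2.5981i, 4.5000-2.5981i]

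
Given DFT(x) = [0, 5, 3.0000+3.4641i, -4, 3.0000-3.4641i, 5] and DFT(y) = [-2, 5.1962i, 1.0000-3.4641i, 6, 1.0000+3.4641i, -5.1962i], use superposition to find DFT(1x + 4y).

By linearity: DFT(1x + 4y) = 1·DFT(x) + 4·DFT(y)
= 1·[0, 5, 3.0000+3.4641i, -4, 3.0000-3.4641i, 5] + 4·[-2, 5.1962i, 1.0000-3.4641i, 6, 1.0000+3.4641i, -5.1962i]

Computing element-wise:
Z[0] = 1·(0) + 4·(-2) = -8
Z[1] = 1·(5) + 4·(5.1962i) = 5.0000+20.7848i
Z[2] = 1·(3.0000+3.4641i) + 4·(1.0000-3.4641i) = 7.0000-10.3923i
Z[3] = 1·(-4) + 4·(6) = 20
Z[4] = 1·(3.0000-3.4641i) + 4·(1.0000+3.4641i) = 7.0000+10.3923i
Z[5] = 1·(5) + 4·(-5.1962i) = 5.0000-20.7848i

DFT(1x + 4y) = 1·X + 4·Y = [-8, 5.0000+20.7848i, 7.0000-10.3923i, 20, 7.0000+10.3923i, 5.0000-20.7848i]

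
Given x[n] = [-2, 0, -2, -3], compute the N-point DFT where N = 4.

X[k] = Σ(n=0 to 3) x[n] · ω_4^(nk)
where ω_4 = e^(-2πi/4)

Computing each X[k]:
X[0] = -7
X[1] = -3i
X[2] = -1
X[3] = 3i

X = [-7, -3i, -1, 3i]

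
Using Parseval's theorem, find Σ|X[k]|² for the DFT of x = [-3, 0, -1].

Parseval: Σ|x[n]|² = (1/N)Σ|X[k]|², so Σ|X[k]|² = N·Σ|x[n]|² = 3·10.0000

Σ|X[k]|² = N·Σ|x[n]|² = 3·10.0000 = 30.0000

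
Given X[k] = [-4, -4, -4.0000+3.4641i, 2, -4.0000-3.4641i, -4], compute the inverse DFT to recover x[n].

x[n] = (1/6) Σ(k=0 to 5) X[k] · e^(2πikn/6)

Computing each x[n]:
x[0] = -3
x[1] = -2
x[2] = 2
x[3] = -1
x[4] = 0
x[5] = 0

x = [-3, -2, 2, -1, 0, 0]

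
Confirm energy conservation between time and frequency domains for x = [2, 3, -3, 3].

Time domain:
Σ|x[n]|² = |2|² + |3|² + |-3|² + |3|² = 31.0000

Frequency domain:
(1/4)Σ|X[k]|² = (1/4)(|5|² + |5|² + |-7|² + |5|²) = (1/4)·124.0000 = 31.0000

Both sides agree, confirming Parseval's theorem.

Σ|x[n]|² = (1/N)Σ|X[k]|² = 31.0000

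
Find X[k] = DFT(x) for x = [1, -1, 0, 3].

X[k] = Σ(n=0 to 3) x[n] · ω_4^(nk)
where ω_4 = e^(-2πi/4)

Computing each X[k]:
X[0] = 3
X[1] = 1+4i
X[2] = -1
X[3] = 1-4i

X = [3, 1+4i, -1, 1-4i]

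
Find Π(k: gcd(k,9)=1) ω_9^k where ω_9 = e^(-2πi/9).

The primitive 9th roots of unity are ω_9^k for k coprime to 9: k ∈ {1, 2, 4, 5, 7, 8}
Their product equals the constant term of the cyclotomic polynomial Φ_9(x) up to sign.
For n ≥ 3, the product of all primitive nth roots of unity is 1. (For n=1 it is 1; for n=2 it is -1.)

1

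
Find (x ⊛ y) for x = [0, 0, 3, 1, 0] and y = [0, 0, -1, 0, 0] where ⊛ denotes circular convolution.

(x ⊛ y)[n] = Σ(m=0 to 4) x[m] · y[(n-m) mod 5]

Computing each output sample:
(x ⊛ y)[0] = -1
(x ⊛ y)[1] = 0
(x ⊛ y)[2] = 0
(x ⊛ y)[3] = 0
(x ⊛ y)[4] = -3

x ⊛ y = [-1, 0, 0, 0, -3]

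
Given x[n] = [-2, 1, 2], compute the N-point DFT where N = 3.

X[k] = Σ(n=0 to 2) x[n] · ω_3^(nk)
where ω_3 = e^(-2πi/3)

Computing each X[k]:
X[0] = 1
X[1] = -3.5000+0.8660i
X[2] = -3.5000-0.8660i

X = [1, -3.5000+0.8660i, -3.5000-0.8660i]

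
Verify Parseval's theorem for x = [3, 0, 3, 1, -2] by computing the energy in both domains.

Time domain:
Σ|x[n]|² = |3|² + |0|² + |3|² + |1|² + |-2|² = 23.0000

Frequency domain:
(1/5)Σ|X[k]|² = (1/5)(|5|² + |-0.8541-3.0777i|² + |5.8541+0.7265i|² + |5.8541-0.7265i|² + |-0.8541+3.0777i|²) = (1/5)·115.0000 = 23.0000

Both sides agree, confirming Parseval's theorem.

Σ|x[n]|² = (1/N)Σ|X[k]|² = 23.0000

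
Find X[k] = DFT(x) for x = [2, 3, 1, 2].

X[k] = Σ(n=0 to 3) x[n] · ω_4^(nk)
where ω_4 = e^(-2πi/4)

Computing each X[k]:
X[0] = 8
X[1] = 1-1i
X[2] = -2
X[3] = 1+1i

X = [8, 1-1i, -2, 1+1i]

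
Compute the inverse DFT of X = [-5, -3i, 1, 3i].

x[n] = (1/4) Σ(k=0 to 3) X[k] · e^(2πikn/4)

Computing each x[n]:
x[0] = -1
x[1] = 0
x[2] = -1
x[3] = -3

x = [-1, 0, -1, -3]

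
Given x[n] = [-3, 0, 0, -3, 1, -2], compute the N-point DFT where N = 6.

X[k] = Σ(n=0 to 5) x[n] · ω_6^(nk)
where ω_6 = e^(-2πi/6)

Computing each X[k]:
X[0] = -7
X[1] = -1.5000-0.8660i
X[2] = -5.5000-2.5981i
X[3] = 3
X[4] = -5.5000+2.5981i
X[5] = -1.5000+0.8660i

X = [-7, -1.5000-0.8660i, -5.5000-2.5981i, 3, -5.5000+2.5981i, -1.5000+0.8660i]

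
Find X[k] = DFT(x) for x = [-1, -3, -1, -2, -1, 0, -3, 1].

X[k] = Σ(n=0 to 7) x[n] · ω_8^(nk)
where ω_8 = e^(-2πi/8)

Computing each X[k]:
X[0] = -10
X[1] = 2.2426i
X[2] = 2+2i
X[3] = 6.2426i
X[4] = -2
X[5] = -6.2426i
X[6] = 2-2i
X[7] = -2.2426i

X = [-10, 2.2426i, 2+2i, 6.2426i, -2, -6.2426i, 2-2i, -2.2426i]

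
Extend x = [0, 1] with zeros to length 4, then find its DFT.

Original 2-point DFT: [1, -1]
Zero-padded 4-point DFT provides frequency interpolation.

DFT_4([x, 0, ...]) = [1, -1i, -1, 1i]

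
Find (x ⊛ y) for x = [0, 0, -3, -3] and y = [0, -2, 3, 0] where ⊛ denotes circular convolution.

(x ⊛ y)[n] = Σ(m=0 to 3) x[m] · y[(n-m) mod 4]

Computing each output sample:
(x ⊛ y)[0] = -3
(x ⊛ y)[1] = -9
(x ⊛ y)[2] = 0
(x ⊛ y)[3] = 6

x ⊛ y = [-3, -9, 0, 6]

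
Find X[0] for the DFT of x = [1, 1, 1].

X[0] = Σ(n=0 to 2) x[n] · ω_3^0 = Σ x[n]
= (1) + (1) + (1)

X[0] = 3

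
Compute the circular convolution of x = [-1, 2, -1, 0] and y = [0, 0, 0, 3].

(x ⊛ y)[n] = Σ(m=0 to 3) x[m] · y[(n-m) mod 4]

Computing each output sample:
(x ⊛ y)[0] = 6
(x ⊛ y)[1] = -3
(x ⊛ y)[2] = 0
(x ⊛ y)[3] = -3

x ⊛ y = [6, -3, 0, -3]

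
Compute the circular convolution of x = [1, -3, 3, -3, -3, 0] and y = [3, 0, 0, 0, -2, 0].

(x ⊛ y)[n] = Σ(m=0 to 5) x[m] · y[(n-m) mod 6]

Computing each output sample:
(x ⊛ y)[0] = -3
(x ⊛ y)[1] = -3
(x ⊛ y)[2] = 15
(x ⊛ y)[3] = -9
(x ⊛ y)[4] = -11
(x ⊛ y)[5] = 6

x ⊛ y = [-3, -3, 15, -9, -11, 6]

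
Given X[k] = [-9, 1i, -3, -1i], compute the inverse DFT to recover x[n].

x[n] = (1/4) Σ(k=0 to 3) X[k] · e^(2πikn/4)

Computing each x[n]:
x[0] = -3
x[1] = -2
x[2] = -3
x[3] = -1

x = [-3, -2, -3, -1]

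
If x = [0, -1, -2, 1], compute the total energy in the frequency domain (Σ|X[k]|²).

Parseval: Σ|x[n]|² = (1/N)Σ|X[k]|², so Σ|X[k]|² = N·Σ|x[n]|² = 4·6.0000

Σ|X[k]|² = N·Σ|x[n]|² = 4·6.0000 = 24.0000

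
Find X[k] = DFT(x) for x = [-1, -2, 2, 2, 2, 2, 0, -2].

X[k] = Σ(n=0 to 7) x[n] · ω_8^(nk)
where ω_8 = e^(-2πi/8)

Computing each X[k]:
X[0] = 3
X[1] = -8.6569-2.0000i
X[2] = -1
X[3] = 2.6569+2.0000i
X[4] = 3
X[5] = 2.6569-2.0000i
X[6] = -1
X[7] = -8.6569+2.0000i

X = [3, -8.6569-2.0000i, -1, 2.6569+2.0000i, 3, 2.6569-2.0000i, -1, -8.6569+2.0000i]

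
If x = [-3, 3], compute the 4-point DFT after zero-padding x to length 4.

Original 2-point DFT: [0, -6]
Zero-padded 4-point DFT provides frequency interpolation.

DFT_4([x, 0, ...]) = [0, -3-3i, -6, -3+3i]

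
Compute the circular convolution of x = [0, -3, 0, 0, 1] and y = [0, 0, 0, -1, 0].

(x ⊛ y)[n] = Σ(m=0 to 4) x[m] · y[(n-m) mod 5]

Computing each output sample:
(x ⊛ y)[0] = 0
(x ⊛ y)[1] = 0
(x ⊛ y)[2] = -1
(x ⊛ y)[3] = 0
(x ⊛ y)[4] = 3

x ⊛ y = [0, 0, -1, 0, 3]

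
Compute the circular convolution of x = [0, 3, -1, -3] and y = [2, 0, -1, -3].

(x ⊛ y)[n] = Σ(m=0 to 3) x[m] · y[(n-m) mod 4]

Computing each output sample:
(x ⊛ y)[0] = -8
(x ⊛ y)[1] = 12
(x ⊛ y)[2] = 7
(x ⊛ y)[3] = -9

x ⊛ y = [-8, 12, 7, -9]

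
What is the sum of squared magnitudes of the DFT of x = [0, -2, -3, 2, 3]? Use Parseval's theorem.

Parseval: Σ|x[n]|² = (1/N)Σ|X[k]|², so Σ|X[k]|² = N·Σ|x[n]|² = 5·26.0000

Σ|X[k]|² = N·Σ|x[n]|² = 5·26.0000 = 130.0000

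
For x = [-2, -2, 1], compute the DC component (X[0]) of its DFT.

X[0] = Σ(n=0 to 2) x[n] · ω_3^0 = Σ x[n]
= (-2) + (-2) + (1)

X[0] = -3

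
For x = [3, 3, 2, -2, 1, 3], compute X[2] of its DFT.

X[2] = Σ(n=0 to 5) x[n] · ω_6^(2n) where ω_6 = e^(-2πi/6)
= (3)·ω_6^0 + (3)·ω_6^2 + (2)·ω_6^4 + (-2)·ω_6^6 + (1)·ω_6^8 + (3)·ω_6^10

X[2] = -3.5000+0.8660i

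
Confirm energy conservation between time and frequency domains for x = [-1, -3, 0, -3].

Time domain:
Σ|x[n]|² = |-1|² + |-3|² + |0|² + |-3|² = 19.0000

Frequency domain:
(1/4)Σ|X[k]|² = (1/4)(|-7|² + |-1|² + |5|² + |-1|²) = (1/4)·76.0000 = 19.0000

Both sides agree, confirming Parseval's theorem.

Σ|x[n]|² = (1/N)Σ|X[k]|² = 19.0000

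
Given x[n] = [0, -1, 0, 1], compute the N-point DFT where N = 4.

X[k] = Σ(n=0 to 3) x[n] · ω_4^(nk)
where ω_4 = e^(-2πi/4)

Computing each X[k]:
X[0] = 0
X[1] = 2i
X[2] = 0
X[3] = -2i

X = [0, 2i, 0, -2i]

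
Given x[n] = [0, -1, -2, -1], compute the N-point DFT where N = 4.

X[k] = Σ(n=0 to 3) x[n] · ω_4^(nk)
where ω_4 = e^(-2πi/4)

Computing each X[k]:
X[0] = -4
X[1] = 2
X[2] = 0
X[3] = 2

X = [-4, 2, 0, 2]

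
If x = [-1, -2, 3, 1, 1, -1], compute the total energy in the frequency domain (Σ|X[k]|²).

Parseval: Σ|x[n]|² = (1/N)Σ|X[k]|², so Σ|X[k]|² = N·Σ|x[n]|² = 6·17.0000

Σ|X[k]|² = N·Σ|x[n]|² = 6·17.0000 = 102.0000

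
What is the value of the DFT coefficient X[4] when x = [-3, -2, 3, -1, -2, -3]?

X[4] = Σ(n=0 to 5) x[n] · ω_6^(4n) where ω_6 = e^(-2πi/6)
= (-3)·ω_6^0 + (-2)·ω_6^4 + (3)·ω_6^8 + (-1)·ω_6^12 + (-2)·ω_6^16 + (-3)·ω_6^20

X[4] = -2.0000-3.4641i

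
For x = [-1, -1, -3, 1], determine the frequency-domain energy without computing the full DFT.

Parseval: Σ|x[n]|² = (1/N)Σ|X[k]|², so Σ|X[k]|² = N·Σ|x[n]|² = 4·12.0000

Σ|X[k]|² = N·Σ|x[n]|² = 4·12.0000 = 48.0000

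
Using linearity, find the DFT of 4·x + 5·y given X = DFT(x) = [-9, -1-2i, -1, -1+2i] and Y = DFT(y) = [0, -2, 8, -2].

By linearity: DFT(4x + 5y) = 4·DFT(x) + 5·DFT(y)
= 4·[-9, -1-2i, -1, -1+2i] + 5·[0, -2, 8, -2]

Computing element-wise:
Z[0] = 4·(-9) + 5·(0) = -36
Z[1] = 4·(-1-2i) + 5·(-2) = -14-8i
Z[2] = 4·(-1) + 5·(8) = 36
Z[3] = 4·(-1+2i) + 5·(-2) = -14+8i

DFT(4x + 5y) = 4·X + 5·Y = [-36, -14-8i, 36, -14+8i]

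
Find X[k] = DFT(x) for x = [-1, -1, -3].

X[k] = Σ(n=0 to 2) x[n] · ω_3^(nk)
where ω_3 = e^(-2πi/3)

Computing each X[k]:
X[0] = -5
X[1] = 1.0000-1.7321i
X[2] = 1.0000+1.7321i

X = [-5, 1.0000-1.7321i, 1.0000+1.7321i]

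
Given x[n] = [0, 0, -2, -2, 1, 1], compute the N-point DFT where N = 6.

X[k] = Σ(n=0 to 5) x[n] · ω_6^(nk)
where ω_6 = e^(-2πi/6)

Computing each X[k]:
X[0] = -2
X[1] = 3.0000+3.4641i
X[2] = -2.0000-1.7321i
X[3] = 0
X[4] = -2.0000+1.7321i
X[5] = 3.0000-3.4641i

X = [-2, 3.0000+3.4641i, -2.0000-1.7321i, 0, -2.0000+1.7321i, 3.0000-3.4641i]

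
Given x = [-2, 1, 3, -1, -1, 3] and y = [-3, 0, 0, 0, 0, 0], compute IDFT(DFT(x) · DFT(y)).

(x ⊛ y)[n] = Σ(m=0 to 5) x[m] · y[(n-m) mod 6]

Computing each output sample:
(x ⊛ y)[0] = 6
(x ⊛ y)[1] = -3
(x ⊛ y)[2] = -9
(x ⊛ y)[3] = 3
(x ⊛ y)[4] = 3
(x ⊛ y)[5] = -9

x ⊛ y = [6, -3, -9, 3, 3, -9]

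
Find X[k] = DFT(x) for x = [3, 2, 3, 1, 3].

X[k] = Σ(n=0 to 4) x[n] · ω_5^(nk)
where ω_5 = e^(-2πi/5)

Computing each X[k]:
X[0] = 12
X[1] = 1.3090-0.2245i
X[2] = 0.1910+2.4899i
X[3] = 0.1910-2.4899i
X[4] = 1.3090+0.2245i

X = [12, 1.3090-0.2245i, 0.1910+2.4899i, 0.1910-2.4899i, 1.3090+0.2245i]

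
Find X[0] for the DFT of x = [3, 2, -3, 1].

X[0] = Σ(n=0 to 3) x[n] · ω_4^0 = Σ x[n]
= (3) + (2) + (-3) + (1)

X[0] = 3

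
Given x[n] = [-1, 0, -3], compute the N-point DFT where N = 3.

X[k] = Σ(n=0 to 2) x[n] · ω_3^(nk)
where ω_3 = e^(-2πi/3)

Computing each X[k]:
X[0] = -4
X[1] = 0.5000-2.5981i
X[2] = 0.5000+2.5981i

X = [-4, 0.5000-2.5981i, 0.5000+2.5981i]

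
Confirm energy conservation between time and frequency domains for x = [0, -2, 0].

Time domain:
Σ|x[n]|² = |0|² + |-2|² + |0|² = 4.0000

Frequency domain:
(1/3)Σ|X[k]|² = (1/3)(|-2|² + |1.0000+1.7321i|² + |1.0000-1.7321i|²) = (1/3)·12.0000 = 4.0000

Both sides agree, confirming Parseval's theorem.

Σ|x[n]|² = (1/N)Σ|X[k]|² = 4.0000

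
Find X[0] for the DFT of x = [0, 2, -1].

X[0] = Σ(n=0 to 2) x[n] · ω_3^0 = Σ x[n]
= (0) + (2) + (-1)

X[0] = 1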